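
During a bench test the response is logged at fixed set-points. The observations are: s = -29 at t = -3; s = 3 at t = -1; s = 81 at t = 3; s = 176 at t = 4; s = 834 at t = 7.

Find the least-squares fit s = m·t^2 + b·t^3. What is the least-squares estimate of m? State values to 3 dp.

m = 2.899

The normal equations are: 2820·m + 17830·b = 44153;  17830·m + 123204·b = 300293.
(Σt^2·t^2 = 2820, Σt^2·t^3 = 17830, Σt^3·t^3 = 123204, Σt^2·s = 44153, Σt^3·s = 300293.)
Δ = 2820·123204 − 17830² = 29526380.
m = (44153·123204 − 17830·300293)/29526380 = 42801011/14763190; b = (2820·300293 − 17830·44153)/29526380 = 5957827/2952638.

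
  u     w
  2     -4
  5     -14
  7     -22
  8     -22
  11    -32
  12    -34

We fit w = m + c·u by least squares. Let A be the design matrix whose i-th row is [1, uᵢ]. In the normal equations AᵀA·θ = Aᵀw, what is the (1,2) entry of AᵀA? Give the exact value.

45

Row 1 ↔ basis 1, column 2 ↔ basis u, so (AᵀA)_{1,2} = Σᵢ u = (1)·(2) + (1)·(5) + (1)·(7) + (1)·(8) + (1)·(11) + (1)·(12) = 45.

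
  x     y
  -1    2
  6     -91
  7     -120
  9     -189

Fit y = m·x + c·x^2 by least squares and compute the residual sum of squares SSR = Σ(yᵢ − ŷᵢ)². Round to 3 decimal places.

SSR = 0.150

The normal system AᵀA·[m, c]ᵀ = Aᵀy is [[167, 1287]; [1287, 10259]]·[m, c]ᵀ = [-3089, -24463]ᵀ.
Eliminating c: 10259·(row 1) − 1287·(row 2) gives 56884·m = 10259·(-3089) − 1287·(-24463) = -206170, so m = -103085/28442.
Then c = ((-24463) − 1287·(-103085/28442))/10259 = -54889/28442.
Residuals: 4344/14221, 3146/14221, -942/14221, -882/14221; SSR = 2140/14221.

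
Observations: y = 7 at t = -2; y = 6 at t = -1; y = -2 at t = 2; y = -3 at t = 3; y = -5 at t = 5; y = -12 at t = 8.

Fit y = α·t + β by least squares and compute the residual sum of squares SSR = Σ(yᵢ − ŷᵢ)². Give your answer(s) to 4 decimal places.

With design matrix M, MᵀM = [[107, 15]; [15, 6]] and Mᵀy = [-154, -9]ᵀ.
Determinant 107·6 − 15² = 417.
α = ((-154)·6 − 15·(-9))/417 = -263/139; β = (107·(-9) − 15·(-154))/417 = 449/139.
Residuals: -2/139, 122/139, -201/139, -77/139, 171/139, -13/139; SSR = 652/139.

SSR = 4.6906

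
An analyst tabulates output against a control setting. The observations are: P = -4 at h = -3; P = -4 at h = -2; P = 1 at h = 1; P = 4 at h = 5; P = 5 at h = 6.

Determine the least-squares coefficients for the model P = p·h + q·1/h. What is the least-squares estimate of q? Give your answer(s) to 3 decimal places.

q = 1.126

From the data, Σh·h = 75, Σh·1/h = 5, Σ1/h·1/h = 643/450.
For MᵀP: Σh·P = 71, Σ1/h·P = 179/30.
Determinant 75·(643/450) − 5² = 493/6.
p = (71·(643/450) − 5·(179/30))/(493/6) = 32228/36975; q = (75·(179/30) − 5·71)/(493/6) = 555/493.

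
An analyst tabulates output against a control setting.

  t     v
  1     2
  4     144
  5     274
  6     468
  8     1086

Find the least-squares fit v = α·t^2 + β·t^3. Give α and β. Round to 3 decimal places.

α = 1.013, β = 1.995

Forming XᵀX = [[6274, 44694]; [44694, 328522]] and Xᵀv = [95508, 700588]ᵀ gives XᵀX·[α, β]ᵀ = Xᵀv.
Determinant 6274·328522 − 44694² = 63593392.
α = (95508·328522 − 44694·700588)/63593392 = 4024944/3974587; β = (6274·700588 − 44694·95508)/63593392 = 7928410/3974587.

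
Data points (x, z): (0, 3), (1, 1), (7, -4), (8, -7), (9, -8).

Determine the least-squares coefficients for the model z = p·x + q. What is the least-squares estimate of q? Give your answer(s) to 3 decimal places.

Sums needed: Σx·x = 195, Σx = 25, Σ1 = 5.
And Σx·z = -155, Σz = -15.
Eliminating q: 5·(row 1) − 25·(row 2) gives 350·p = 5·(-155) − 25·(-15) = -400, so p = -8/7.
Then q = ((-15) − 25·(-8/7))/5 = 19/7.

q = 2.714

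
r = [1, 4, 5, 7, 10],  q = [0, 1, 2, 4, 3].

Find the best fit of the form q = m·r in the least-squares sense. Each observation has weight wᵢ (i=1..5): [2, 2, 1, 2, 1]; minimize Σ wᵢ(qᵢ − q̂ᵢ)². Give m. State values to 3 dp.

m = 0.405

Sums needed: Σwᵢ·r·r = 257.
Moment sums: Σwᵢ·r·q = 104.
Normal equations: [[257]]·[m]ᵀ = [104]ᵀ.
m = 104/257 = 0.404669.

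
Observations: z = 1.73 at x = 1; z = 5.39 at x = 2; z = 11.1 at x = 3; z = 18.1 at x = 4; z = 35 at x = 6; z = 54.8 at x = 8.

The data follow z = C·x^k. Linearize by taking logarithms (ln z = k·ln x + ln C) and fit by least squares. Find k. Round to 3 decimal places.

Linearized form: ln z = k·ln x + ln C. From the 6 transformed points,
AᵀA = [[11.1437, 7.0493]; [7.0493, 6]], rhs = [22.5223, 15.0946]ᵀ  (here Σln x = 7.0493, Σ(ln x)² = 11.1437, Σln z = 15.0946, Σln x·ln z = 22.5223).
Slope k = (n·Σln x·ln z − Σln x·Σln z)/(n·Σ(ln x)² − (Σln x)²) = (6·22.5223 − 7.0493·15.0946)/17.1702 = 1.67315; ln C = (Σln z − k·Σln x)/n = 0.55001.

k = 1.673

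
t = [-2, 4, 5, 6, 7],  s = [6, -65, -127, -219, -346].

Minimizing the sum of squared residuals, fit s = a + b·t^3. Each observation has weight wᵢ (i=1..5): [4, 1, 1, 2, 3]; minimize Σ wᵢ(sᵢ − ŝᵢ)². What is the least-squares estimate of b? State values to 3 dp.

b = -1.004

The normal equations are: 11·a + 1618·b = -1644;  1618·a + 466236·b = -470869.
(Σwᵢ·1 = 11, Σwᵢ·t^3 = 1618, Σwᵢ·t^3·t^3 = 466236, Σwᵢ·s = -1644, Σwᵢ·t^3·s = -470869.)
det = 11·466236 − 1618² = 2510672.
a = ((-1644)·466236 − 1618·(-470869))/2510672 = -2312971/1255336; b = (11·(-470869) − 1618·(-1644))/2510672 = -2519567/2510672.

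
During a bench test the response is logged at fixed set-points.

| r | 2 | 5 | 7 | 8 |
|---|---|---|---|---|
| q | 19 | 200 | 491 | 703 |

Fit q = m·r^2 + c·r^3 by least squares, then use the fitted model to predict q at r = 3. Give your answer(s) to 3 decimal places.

Forming XᵀX = [[7138, 52732]; [52732, 395482]] and Xᵀq = [74127, 553501]ᵀ gives XᵀX·[m, c]ᵀ = Xᵀq.
Δ = 7138·395482 − 52732² = 42286692.
m = (74127·395482 − 52732·553501)/42286692 = 64339741/21143346; c = (7138·553501 − 52732·74127)/42286692 = 21012587/21143346.
At r = 3: q̂ = (64339741/21143346)·(9) + (21012587/21143346)·(27) = 27295179/503413.

q̂ = 54.220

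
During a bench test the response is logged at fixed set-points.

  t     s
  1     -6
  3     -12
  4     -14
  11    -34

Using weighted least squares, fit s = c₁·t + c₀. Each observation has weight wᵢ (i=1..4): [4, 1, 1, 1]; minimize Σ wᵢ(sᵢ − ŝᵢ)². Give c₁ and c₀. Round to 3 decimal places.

c₁ = -2.795, c₀ = -3.216

The normal equations are: 150·c₁ + 22·c₀ = -490;  22·c₁ + 7·c₀ = -84.
(Σwᵢ·t·t = 150, Σwᵢ·t = 22, Σwᵢ·1 = 7, Σwᵢ·t·s = -490, Σwᵢ·s = -84.)
Eliminating c₀: 7·(row 1) − 22·(row 2) gives 566·c₁ = 7·(-490) − 22·(-84) = -1582, so c₁ = -791/283.
Then c₀ = ((-84) − 22·(-791/283))/7 = -910/283.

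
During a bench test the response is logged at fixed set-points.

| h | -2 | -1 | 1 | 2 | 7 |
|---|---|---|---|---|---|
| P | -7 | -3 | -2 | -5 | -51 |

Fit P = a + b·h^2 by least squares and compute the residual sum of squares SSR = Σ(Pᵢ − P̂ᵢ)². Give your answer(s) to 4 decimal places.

SSR = 2.7329

Setting ∂/∂a … = 0 gives: 5·a + 59·b = -68;  59·a + 2435·b = -2552.
Eliminating b: 2435·(row 1) − 59·(row 2) gives 8694·a = 2435·(-68) − 59·(-2552) = -15012, so a = -278/161.
Then b = ((-2552) − 59·(-278/161))/2435 = -162/161.
Residuals: -201/161, -43/161, 118/161, 121/161, 5/161; SSR = 440/161.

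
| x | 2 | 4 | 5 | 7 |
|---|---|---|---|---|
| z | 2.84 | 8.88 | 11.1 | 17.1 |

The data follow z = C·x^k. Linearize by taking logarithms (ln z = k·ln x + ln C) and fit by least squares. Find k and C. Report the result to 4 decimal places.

k = 1.4411, C = 1.0924

Let Y = ln z. Fitting Y = k·ln x + ln C by least squares:
XᵀX = [[8.7791, 5.6348]; [5.6348, 4]], rhs = [13.1493, 8.4736]ᵀ  (here Σln x = 5.6348, Σ(ln x)² = 8.7791, Σln z = 8.4736, Σln x·ln z = 13.1493).
Δ = 8.7791·4 − (5.6348)² = 3.3656; k = (13.1493·4 − 5.6348·8.4736)/3.3656 = 1.44109, ln C = (8.7791·8.4736 − 5.6348·13.1493)/3.3656 = 0.08835, so C = exp(0.08835) = 1.09237.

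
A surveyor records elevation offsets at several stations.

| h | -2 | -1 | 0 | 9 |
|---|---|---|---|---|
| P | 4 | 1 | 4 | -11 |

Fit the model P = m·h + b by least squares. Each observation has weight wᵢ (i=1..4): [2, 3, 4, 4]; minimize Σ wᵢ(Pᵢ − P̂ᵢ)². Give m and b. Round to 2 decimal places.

m = -1.39, b = 1.80

The normal system AᵀWA·[m, b]ᵀ = AᵀWP is [[335, 29]; [29, 13]]·[m, b]ᵀ = [-415, -17]ᵀ.
Eliminating b: 13·(row 1) − 29·(row 2) gives 3514·m = 13·(-415) − 29·(-17) = -4902, so m = -2451/1757.
Then b = ((-17) − 29·(-2451/1757))/13 = 3170/1757.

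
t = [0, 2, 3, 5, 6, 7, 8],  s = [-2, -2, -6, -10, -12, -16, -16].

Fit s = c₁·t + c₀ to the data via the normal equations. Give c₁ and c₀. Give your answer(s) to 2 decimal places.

c₁ = -2.02, c₀ = -0.18

Compute the Gram sums: Σt·t = 187, Σt = 31, Σ1 = 7.
And Σt·s = -384, Σs = -64.
Determinant 187·7 − 31² = 348.
c₁ = ((-384)·7 − 31·(-64))/348 = -176/87; c₀ = (187·(-64) − 31·(-384))/348 = -16/87.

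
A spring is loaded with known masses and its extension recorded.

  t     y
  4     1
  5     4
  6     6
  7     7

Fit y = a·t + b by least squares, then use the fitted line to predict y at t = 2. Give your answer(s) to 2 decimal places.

ŷ = -2.50

XᵀX·[a, b]ᵀ = Xᵀy reads: 126·a + 22·b = 109;  22·a + 4·b = 18.
(Σt·t = 126, Σt = 22, Σ1 = 4, Σt·y = 109, Σy = 18.)
Determinant 126·4 − 22² = 20.
a = (109·4 − 22·18)/20 = 2; b = (126·18 − 22·109)/20 = -13/2.
At t = 2: ŷ = (2)·(2) + (-13/2)·(1) = -5/2.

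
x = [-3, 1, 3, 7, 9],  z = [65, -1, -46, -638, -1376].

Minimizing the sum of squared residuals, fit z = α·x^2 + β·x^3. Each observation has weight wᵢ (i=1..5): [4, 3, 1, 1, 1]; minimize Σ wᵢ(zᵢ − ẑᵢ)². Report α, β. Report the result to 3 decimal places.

Normal-equation sums: Σwᵢ·x^2·x^2 = 9370, Σwᵢ·x^2·x^3 = 75130, Σwᵢ·x^3·x^3 = 652738.
And Σwᵢ·x^2·z = -140795, Σwᵢ·x^3·z = -1230203.
Δ = 9370·652738 − 75130² = 471638160.
α = ((-140795)·652738 − 75130·(-1230203))/471638160 = 484171/436702; β = (9370·(-1230203) − 75130·(-140795))/471638160 = -439386/218351.

α = 1.109, β = -2.012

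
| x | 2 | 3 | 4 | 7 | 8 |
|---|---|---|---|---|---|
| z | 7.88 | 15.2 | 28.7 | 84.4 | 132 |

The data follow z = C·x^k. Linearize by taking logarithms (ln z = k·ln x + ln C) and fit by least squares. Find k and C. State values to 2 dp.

k = 2.01, C = 1.80

Taking logs, ln z = k·ln x + ln C, so regress ln z on ln x.
XᵀX = [[11.7199, 7.2034]; [7.2034, 5]], rhs = [27.8589, 17.4609]ᵀ  (here Σln x = 7.2034, Σ(ln x)² = 11.7199, Σln z = 17.4609, Σln x·ln z = 27.8589).
Δ = 11.7199·5 − (7.2034)² = 6.7102; k = (27.8589·5 − 7.2034·17.4609)/6.7102 = 2.01433, ln C = (11.7199·17.4609 − 7.2034·27.8589)/6.7102 = 0.59018, so C = exp(0.59018) = 1.80430.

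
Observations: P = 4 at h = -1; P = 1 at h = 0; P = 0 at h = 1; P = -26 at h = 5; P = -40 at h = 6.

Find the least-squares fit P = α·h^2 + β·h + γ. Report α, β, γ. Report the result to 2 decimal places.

Setting ∂/∂α … = 0 gives: 1923·α + 341·β + 63·γ = -2086;  341·α + 63·β + 11·γ = -374;  63·α + 11·β + 5·γ = -61.
Row-reducing yields α = -6449/7118, β = -10351/7118, γ = 8595/3559.

α = -0.91, β = -1.45, γ = 2.42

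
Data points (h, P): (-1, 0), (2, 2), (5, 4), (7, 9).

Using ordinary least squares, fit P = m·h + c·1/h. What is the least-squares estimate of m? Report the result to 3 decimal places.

m = 1.162

The normal system AᵀA·[m, c]ᵀ = AᵀP is [[79, 4]; [4, 6421/4900]]·[m, c]ᵀ = [87, 108/35]ᵀ.
Δ = 79·(6421/4900) − 4² = 428859/4900.
m = (87·(6421/4900) − 4·(108/35))/(428859/4900) = 166049/142953; c = (79·(108/35) − 4·87)/(428859/4900) = -170240/142953.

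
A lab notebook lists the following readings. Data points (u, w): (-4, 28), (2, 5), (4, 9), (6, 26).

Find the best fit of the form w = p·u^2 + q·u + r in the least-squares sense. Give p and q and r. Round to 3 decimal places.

p = 0.942, q = -2.167, r = 4.378

Compute the Gram sums: Σu^2·u^2 = 1824, Σu^2·u = 224, Σu^2 = 72, Σu·u = 72, Σu = 8, Σ1 = 4.
For Mᵀw: Σu^2·w = 1548, Σu·w = 90, Σw = 68.
Inverting the 3×3 Gram matrix, [p, q, r]ᵀ = [341/362, -1569/724, 1585/362]ᵀ.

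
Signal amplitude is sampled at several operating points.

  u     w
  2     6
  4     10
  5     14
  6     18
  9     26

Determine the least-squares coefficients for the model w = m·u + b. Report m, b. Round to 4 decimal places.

Normal-equation sums: Σu·u = 162, Σu = 26, Σ1 = 5.
Right-hand side: Σu·w = 464, Σw = 74.
Normal equations: [[162, 26]; [26, 5]]·[m, b]ᵀ = [464, 74]ᵀ.
Δ = 162·5 − 26² = 134.
m = (464·5 − 26·74)/134 = 198/67; b = (162·74 − 26·464)/134 = -38/67.

m = 2.9552, b = -0.5672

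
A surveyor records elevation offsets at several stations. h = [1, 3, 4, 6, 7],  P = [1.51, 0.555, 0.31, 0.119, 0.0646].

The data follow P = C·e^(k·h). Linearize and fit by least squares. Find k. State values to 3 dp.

Let Y = ln P. Fitting Y = k·h + ln C by least squares:
XᵀX = [[111.0000, 21.0000]; [21.0000, 5]], rhs = [-37.9876, -6.2160]ᵀ  (here Σh = 21.0000, Σ(h)² = 111.0000, Σln P = -6.2160, Σh·ln P = -37.9876).
Slope k = (n·Σh·ln P − Σh·Σln P)/(n·Σ(h)² − (Σh)²) = (5·-37.9876 − 21.0000·-6.2160)/114.0000 = -0.52106; ln C = (Σln P − k·Σh)/n = 0.94526.

k = -0.521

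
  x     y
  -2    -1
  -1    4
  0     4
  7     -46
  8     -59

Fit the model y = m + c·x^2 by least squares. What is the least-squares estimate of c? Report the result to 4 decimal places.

Sums needed: Σ1 = 5, Σx^2 = 118, Σx^2·x^2 = 6514.
Right-hand side: Σy = -98, Σx^2·y = -6030.
Eliminating c: 6514·(row 1) − 118·(row 2) gives 18646·m = 6514·(-98) − 118·(-6030) = 73168, so m = 36584/9323.
Then c = ((-6030) − 118·(36584/9323))/6514 = -9293/9323.

c = -0.9968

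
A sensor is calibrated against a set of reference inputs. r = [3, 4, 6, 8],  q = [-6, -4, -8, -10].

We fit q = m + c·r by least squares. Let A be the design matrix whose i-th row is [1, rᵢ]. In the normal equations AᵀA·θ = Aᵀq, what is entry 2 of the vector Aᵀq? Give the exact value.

Entry 2 ↔ basis r, so (Aᵀq)_{2} = Σᵢ (r)·qᵢ = (3)·(-6) + (4)·(-4) + (6)·(-8) + (8)·(-10) = -162.

-162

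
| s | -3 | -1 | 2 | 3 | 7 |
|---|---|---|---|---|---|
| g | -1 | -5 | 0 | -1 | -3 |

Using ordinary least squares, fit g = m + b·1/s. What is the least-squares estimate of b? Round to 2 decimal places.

b = 2.63

The normal equations are: 5·m + (-5/14)·b = -10;  (-5/14)·m + (2633/1764)·b = 32/7.
det = 5·(2633/1764) − (-5/14)² = 3235/441.
m = ((-10)·(2633/1764) − (-5/14)·(32/7))/(3235/441) = -2345/1294; b = (5·(32/7) − (-5/14)·(-10))/(3235/441) = 1701/647.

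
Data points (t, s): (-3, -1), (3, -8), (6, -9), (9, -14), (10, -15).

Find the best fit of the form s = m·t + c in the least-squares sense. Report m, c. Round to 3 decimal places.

With design matrix A, AᵀA = [[235, 25]; [25, 5]] and Aᵀs = [-351, -47]ᵀ.
det = 235·5 − 25² = 550.
m = ((-351)·5 − 25·(-47))/550 = -58/55; c = (235·(-47) − 25·(-351))/550 = -227/55.

m = -1.055, c = -4.127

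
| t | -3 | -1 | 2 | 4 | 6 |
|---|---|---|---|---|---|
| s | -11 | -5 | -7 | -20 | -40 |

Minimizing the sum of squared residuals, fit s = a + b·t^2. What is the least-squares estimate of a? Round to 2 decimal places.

Entries of MᵀM: Σ1 = 5, Σt^2 = 66, Σt^2·t^2 = 1650.
Right-hand side: Σs = -83, Σt^2·s = -1892.
So MᵀM·[a, b]ᵀ = Mᵀs: [[5, 66]; [66, 1650]]·[a, b]ᵀ = [-83, -1892]ᵀ.
Δ = 5·1650 − 66² = 3894.
a = ((-83)·1650 − 66·(-1892))/3894 = -183/59; b = (5·(-1892) − 66·(-83))/3894 = -181/177.

a = -3.10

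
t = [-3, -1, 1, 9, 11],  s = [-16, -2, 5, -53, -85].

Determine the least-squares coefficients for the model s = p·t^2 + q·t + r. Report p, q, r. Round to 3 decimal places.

p = -0.998, q = 2.985, r = 2.188

Compute the Gram sums: Σt^2·t^2 = 21285, Σt^2·t = 2033, Σt^2 = 213, Σt·t = 213, Σt = 17, Σ1 = 5.
Moment sums: Σt^2·s = -14719, Σt·s = -1357, Σs = -151.
So XᵀX·[p, q, r]ᵀ = Xᵀs: [[21285, 2033, 213]; [2033, 213, 17]; [213, 17, 5]]·[p, q, r]ᵀ = [-14719, -1357, -151]ᵀ.
Row-reducing yields p = -28429/28472, q = 21245/7118, r = 62289/28472.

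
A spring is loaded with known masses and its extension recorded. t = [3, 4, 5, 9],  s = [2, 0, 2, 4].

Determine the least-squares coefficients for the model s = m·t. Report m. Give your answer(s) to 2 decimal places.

From the data, Σt·t = 131.
Moment sums: Σt·s = 52.
MᵀM·[m]ᵀ = Mᵀs becomes [[131]]·[m]ᵀ = [52]ᵀ.
m = 52/131 = 0.396947.

m = 0.40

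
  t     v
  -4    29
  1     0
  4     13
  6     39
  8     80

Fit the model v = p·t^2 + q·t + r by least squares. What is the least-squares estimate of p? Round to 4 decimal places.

p = 1.4934

From the data, Σt^2·t^2 = 5905, Σt^2·t = 729, Σt^2 = 133, Σt·t = 133, Σt = 15, Σ1 = 5.
For Xᵀv: Σt^2·v = 7196, Σt·v = 810, Σv = 161.
Normal equations: [[5905, 729, 133]; [729, 133, 15]; [133, 15, 5]]·[p, q, r]ᵀ = [7196, 810, 161]ᵀ.
Row-reducing yields p = 33743/22594, q = -42579/22594, r = -21150/11297.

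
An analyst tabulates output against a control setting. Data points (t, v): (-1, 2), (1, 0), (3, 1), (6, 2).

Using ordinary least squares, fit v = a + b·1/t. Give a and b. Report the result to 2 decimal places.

a = 1.37, b = -0.94

Compute the Gram sums: Σ1 = 4, Σ1/t = 1/2, Σ1/t·1/t = 77/36.
Right-hand side: Σv = 5, Σ1/t·v = -4/3.
XᵀX·[a, b]ᵀ = Xᵀv becomes [[4, 1/2]; [1/2, 77/36]]·[a, b]ᵀ = [5, -4/3]ᵀ.
det = 4·(77/36) − (1/2)² = 299/36.
a = (5·(77/36) − (1/2)·(-4/3))/(299/36) = 409/299; b = (4·(-4/3) − (1/2)·5)/(299/36) = -282/299.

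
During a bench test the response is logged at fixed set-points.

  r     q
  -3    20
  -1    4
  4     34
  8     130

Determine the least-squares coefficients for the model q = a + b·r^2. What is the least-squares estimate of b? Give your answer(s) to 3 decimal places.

From the data, Σ1 = 4, Σr^2 = 90, Σr^2·r^2 = 4434.
For Mᵀq: Σq = 188, Σr^2·q = 9048.
Normal equations: [[4, 90]; [90, 4434]]·[a, b]ᵀ = [188, 9048]ᵀ.
Eliminating b: 4434·(row 1) − 90·(row 2) gives 9636·a = 4434·188 − 90·9048 = 19272, so a = 2.
Then b = (9048 − 90·2)/4434 = 2.

b = 2.000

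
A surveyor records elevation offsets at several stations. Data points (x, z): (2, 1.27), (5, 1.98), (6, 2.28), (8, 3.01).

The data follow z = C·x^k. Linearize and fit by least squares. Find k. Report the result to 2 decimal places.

k = 0.59

Linearized form: ln z = k·ln x + ln C. From the 4 transformed points,
AᵀA = [[10.6052, 6.1738]; [6.1738, 4]], rhs = [5.0332, 2.8482]ᵀ  (here Σln x = 6.1738, Σ(ln x)² = 10.6052, Σln z = 2.8482, Σln x·ln z = 5.0332).
Δ = 10.6052·4 − (6.1738)² = 4.3053; k = (5.0332·4 − 6.1738·2.8482)/4.3053 = 0.59196, ln C = (10.6052·2.8482 − 6.1738·5.0332)/4.3053 = -0.20160.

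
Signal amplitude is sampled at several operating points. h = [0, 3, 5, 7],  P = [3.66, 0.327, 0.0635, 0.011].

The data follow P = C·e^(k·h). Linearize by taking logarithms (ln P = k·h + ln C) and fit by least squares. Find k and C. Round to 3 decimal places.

k = -0.827, C = 3.783

Linearized form: ln P = k·h + ln C. From the 4 transformed points,
Over the data: Σh = 15.0000, Σ(h)² = 83.0000, Σln P = -7.0869, Σh·ln P = -48.7060.
Normal system: [[83.0000, 15.0000]; [15.0000, 4]]·[k, ln C]ᵀ = [-48.7060, -7.0869]ᵀ.
Solving (det = 107.0000): k = -0.82729, ln C = 1.33062, so C = exp(1.33062) = 3.78339.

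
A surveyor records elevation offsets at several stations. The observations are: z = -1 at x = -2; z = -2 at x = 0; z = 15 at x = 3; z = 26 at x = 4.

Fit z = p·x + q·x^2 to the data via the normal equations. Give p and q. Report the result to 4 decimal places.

p = 2.3602, q = 0.9946

Compute the Gram sums: Σx·x = 29, Σx·x^2 = 83, Σx^2·x^2 = 353.
And Σx·z = 151, Σx^2·z = 547.
So MᵀM·[p, q]ᵀ = Mᵀz: [[29, 83]; [83, 353]]·[p, q]ᵀ = [151, 547]ᵀ.
Determinant 29·353 − 83² = 3348.
p = (151·353 − 83·547)/3348 = 439/186; q = (29·547 − 83·151)/3348 = 185/186.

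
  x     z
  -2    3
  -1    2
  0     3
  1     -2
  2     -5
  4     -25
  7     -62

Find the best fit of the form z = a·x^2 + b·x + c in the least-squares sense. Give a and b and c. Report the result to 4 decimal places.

Entries of AᵀA: Σx^2·x^2 = 2691, Σx^2·x = 407, Σx^2 = 75, Σx·x = 75, Σx = 11, Σ1 = 7.
Right-hand side: Σx^2·z = -3446, Σx·z = -554, Σz = -86.
Row-reducing yields a = -10760/11081, b = -26513/11081, c = 2973/1583.

a = -0.9710, b = -2.3927, c = 1.8781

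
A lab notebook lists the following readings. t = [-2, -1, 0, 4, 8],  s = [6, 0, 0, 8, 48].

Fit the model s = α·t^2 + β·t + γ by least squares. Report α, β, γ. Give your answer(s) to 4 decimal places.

Forming XᵀX = [[4369, 567, 85]; [567, 85, 9]; [85, 9, 5]] and Xᵀs = [3224, 404, 62]ᵀ gives XᵀX·[α, β, γ]ᵀ = Xᵀs.
Inverting the 3×3 Gram matrix, [α, β, γ]ᵀ = [35303/37219, -54253/37219, -40980/37219]ᵀ.

α = 0.9485, β = -1.4577, γ = -1.1011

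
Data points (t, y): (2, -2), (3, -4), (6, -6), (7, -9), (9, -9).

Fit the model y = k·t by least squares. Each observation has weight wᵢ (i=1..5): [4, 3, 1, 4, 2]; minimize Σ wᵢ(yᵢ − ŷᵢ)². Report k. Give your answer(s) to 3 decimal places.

k = -1.149

The normal system AᵀWA·[k]ᵀ = AᵀWy is [[437]]·[k]ᵀ = [-502]ᵀ.
Hence k = -502 / 437 ≈ -1.14874.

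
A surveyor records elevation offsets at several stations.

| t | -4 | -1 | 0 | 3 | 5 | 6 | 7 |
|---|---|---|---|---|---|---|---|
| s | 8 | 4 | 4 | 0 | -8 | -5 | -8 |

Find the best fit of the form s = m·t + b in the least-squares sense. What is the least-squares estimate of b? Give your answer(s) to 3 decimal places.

The normal equations are: 136·m + 16·b = -162;  16·m + 7·b = -5.
Eliminating b: 7·(row 1) − 16·(row 2) gives 696·m = 7·(-162) − 16·(-5) = -1054, so m = -527/348.
Then b = ((-5) − 16·(-527/348))/7 = 239/87.

b = 2.747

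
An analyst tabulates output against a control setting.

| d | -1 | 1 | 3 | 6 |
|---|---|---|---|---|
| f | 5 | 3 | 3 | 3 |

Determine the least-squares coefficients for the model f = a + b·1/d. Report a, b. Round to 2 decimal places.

Normal-equation sums: Σ1 = 4, Σ1/d = 1/2, Σ1/d·1/d = 77/36.
And Σf = 14, Σ1/d·f = -1/2.
XᵀX·[a, b]ᵀ = Xᵀf becomes [[4, 1/2]; [1/2, 77/36]]·[a, b]ᵀ = [14, -1/2]ᵀ.
Eliminating b: (77/36)·(row 1) − (1/2)·(row 2) gives (299/36)·a = (77/36)·14 − (1/2)·(-1/2) = 1087/36, so a = 1087/299.
Then b = ((-1/2) − (1/2)·(1087/299))/(77/36) = -324/299.

a = 3.64, b = -1.08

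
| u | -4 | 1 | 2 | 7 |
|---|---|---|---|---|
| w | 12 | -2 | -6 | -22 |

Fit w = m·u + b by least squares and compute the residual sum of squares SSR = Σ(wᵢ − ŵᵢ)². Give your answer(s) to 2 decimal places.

Sums needed: Σu·u = 70, Σu = 6, Σ1 = 4.
And Σu·w = -216, Σw = -18.
Normal equations: [[70, 6]; [6, 4]]·[m, b]ᵀ = [-216, -18]ᵀ.
Δ = 70·4 − 6² = 244.
m = ((-216)·4 − 6·(-18))/244 = -189/61; b = (70·(-18) − 6·(-216))/244 = 9/61.
Residuals: -33/61, 58/61, 3/61, -28/61; SSR = 86/61.

SSR = 1.41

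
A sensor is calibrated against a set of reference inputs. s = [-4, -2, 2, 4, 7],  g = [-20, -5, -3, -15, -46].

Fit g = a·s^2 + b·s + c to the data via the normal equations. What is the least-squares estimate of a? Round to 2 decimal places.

Sums needed: Σs^2·s^2 = 2945, Σs^2·s = 343, Σs^2 = 89, Σs·s = 89, Σs = 7, Σ1 = 5.
And Σs^2·g = -2846, Σs·g = -298, Σg = -89.
So XᵀX·[a, b, c]ᵀ = Xᵀg: [[2945, 343, 89]; [343, 89, 7]; [89, 7, 5]]·[a, b, c]ᵀ = [-2846, -298, -89]ᵀ.
Solving the 3×3 system (Gaussian elimination) gives a = -2155/2086, b = 393/596, c = -1395/4172.

a = -1.03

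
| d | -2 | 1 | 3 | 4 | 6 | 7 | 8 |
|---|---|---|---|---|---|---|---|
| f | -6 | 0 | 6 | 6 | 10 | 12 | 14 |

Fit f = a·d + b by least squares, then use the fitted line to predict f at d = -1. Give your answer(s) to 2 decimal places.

With design matrix X, XᵀX = [[179, 27]; [27, 7]] and Xᵀf = [310, 42]ᵀ.
Δ = 179·7 − 27² = 524.
a = (310·7 − 27·42)/524 = 259/131; b = (179·42 − 27·310)/524 = -213/131.
At d = -1: f̂ = (259/131)·(-1) + (-213/131)·(1) = -472/131.

f̂ = -3.60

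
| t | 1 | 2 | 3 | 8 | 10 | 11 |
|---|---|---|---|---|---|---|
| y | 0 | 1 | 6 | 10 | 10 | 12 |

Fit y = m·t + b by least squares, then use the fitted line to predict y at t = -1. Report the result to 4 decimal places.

The normal equations are: 299·m + 35·b = 332;  35·m + 6·b = 39.
(Σt·t = 299, Σt = 35, Σ1 = 6, Σt·y = 332, Σy = 39.)
Eliminating b: 6·(row 1) − 35·(row 2) gives 569·m = 6·332 − 35·39 = 627, so m = 627/569.
Then b = (39 − 35·(627/569))/6 = 41/569.
At t = -1: ŷ = (627/569)·(-1) + (41/569)·(1) = -586/569.

ŷ = -1.0299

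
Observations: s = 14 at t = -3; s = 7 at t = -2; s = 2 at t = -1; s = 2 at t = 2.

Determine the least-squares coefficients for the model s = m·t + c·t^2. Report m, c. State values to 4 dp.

Setting ∂/∂m … = 0 gives: 18·m + (-28)·c = -54;  (-28)·m + 114·c = 164.
(Σt·t = 18, Σt·t^2 = -28, Σt^2·t^2 = 114, Σt·s = -54, Σt^2·s = 164.)
det = 18·114 − (-28)² = 1268.
m = ((-54)·114 − (-28)·164)/1268 = -391/317; c = (18·164 − (-28)·(-54))/1268 = 360/317.

m = -1.2334, c = 1.1356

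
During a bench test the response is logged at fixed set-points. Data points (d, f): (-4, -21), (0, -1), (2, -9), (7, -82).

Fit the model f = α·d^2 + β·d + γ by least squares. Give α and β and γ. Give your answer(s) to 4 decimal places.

With design matrix X, XᵀX = [[2673, 287, 69]; [287, 69, 5]; [69, 5, 4]] and Xᵀf = [-4390, -508, -113]ᵀ.
Solving the 3×3 system (Gaussian elimination) gives α = -39766/26371, β = -26909/26371, γ = -25381/26371.

α = -1.5079, β = -1.0204, γ = -0.9625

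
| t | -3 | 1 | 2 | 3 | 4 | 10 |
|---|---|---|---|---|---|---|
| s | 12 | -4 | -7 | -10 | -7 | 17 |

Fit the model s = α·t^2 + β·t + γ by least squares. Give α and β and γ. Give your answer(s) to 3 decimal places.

Entries of MᵀM: Σt^2·t^2 = 10435, Σt^2·t = 1073, Σt^2 = 139, Σt·t = 139, Σt = 17, Σ1 = 6.
And Σt^2·s = 1574, Σt·s = 58, Σs = 1.
So MᵀM·[α, β, γ]ᵀ = Mᵀs: [[10435, 1073, 139]; [1073, 139, 17]; [139, 17, 6]]·[α, β, γ]ᵀ = [1574, 58, 1]ᵀ.
Solving the 3×3 system (Gaussian elimination) gives α = 2585/4852, β = -81907/24260, γ = -15829/6065.

α = 0.533, β = -3.376, γ = -2.610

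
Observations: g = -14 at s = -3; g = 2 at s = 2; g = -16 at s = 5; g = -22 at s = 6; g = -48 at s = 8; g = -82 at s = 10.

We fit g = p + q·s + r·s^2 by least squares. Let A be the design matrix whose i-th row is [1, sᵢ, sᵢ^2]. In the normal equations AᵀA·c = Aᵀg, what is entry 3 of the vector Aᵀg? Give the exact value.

Entry 3 ↔ basis s^2, so (Aᵀg)_{3} = Σᵢ (s^2)·gᵢ = (9)·(-14) + (4)·(2) + (25)·(-16) + (36)·(-22) + (64)·(-48) + (100)·(-82) = -12582.

-12582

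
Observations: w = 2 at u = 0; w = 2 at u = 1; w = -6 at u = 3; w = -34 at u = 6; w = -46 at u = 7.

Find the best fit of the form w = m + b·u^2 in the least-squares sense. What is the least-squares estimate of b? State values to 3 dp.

The normal equations are: 5·m + 95·b = -82;  95·m + 3779·b = -3530.
(Σ1 = 5, Σu^2 = 95, Σu^2·u^2 = 3779, Σw = -82, Σu^2·w = -3530.)
Eliminating b: 3779·(row 1) − 95·(row 2) gives 9870·m = 3779·(-82) − 95·(-3530) = 25472, so m = 12736/4935.
Then b = ((-3530) − 95·(12736/4935))/3779 = -986/987.

b = -0.999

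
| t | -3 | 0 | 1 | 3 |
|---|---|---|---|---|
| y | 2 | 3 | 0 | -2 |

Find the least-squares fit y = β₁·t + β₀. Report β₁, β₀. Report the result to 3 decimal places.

Entries of MᵀM: Σt·t = 19, Σt = 1, Σ1 = 4.
And Σt·y = -12, Σy = 3.
det = 19·4 − 1² = 75.
β₁ = ((-12)·4 − 1·3)/75 = -17/25; β₀ = (19·3 − 1·(-12))/75 = 23/25.

β₁ = -0.680, β₀ = 0.920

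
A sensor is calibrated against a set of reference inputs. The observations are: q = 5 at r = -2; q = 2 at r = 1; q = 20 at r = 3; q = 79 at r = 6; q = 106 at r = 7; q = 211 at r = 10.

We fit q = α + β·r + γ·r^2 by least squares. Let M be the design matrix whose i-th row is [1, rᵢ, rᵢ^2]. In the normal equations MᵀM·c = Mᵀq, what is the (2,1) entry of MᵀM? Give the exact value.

25

Row 2 ↔ basis r, column 1 ↔ basis 1, so (MᵀM)_{2,1} = Σᵢ r = (-2)·(1) + (1)·(1) + (3)·(1) + (6)·(1) + (7)·(1) + (10)·(1) = 25.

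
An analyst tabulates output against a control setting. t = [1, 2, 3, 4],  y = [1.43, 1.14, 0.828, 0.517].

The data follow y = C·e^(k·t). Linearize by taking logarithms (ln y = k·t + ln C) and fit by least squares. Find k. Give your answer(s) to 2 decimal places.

Taking logs, ln y = k·t + ln C, so regress ln y on t.
Sums: Σt = 10.0000, Σ(t)² = 30.0000, Σln y = -0.3598, Σt·ln y = -2.5853.
Normal system: [[30.0000, 10.0000]; [10.0000, 4]]·[k, ln C]ᵀ = [-2.5853, -0.3598]ᵀ.
Slope k = (n·Σt·ln y − Σt·Σln y)/(n·Σ(t)² − (Σt)²) = (4·-2.5853 − 10.0000·-0.3598)/20.0000 = -0.33719; ln C = (Σln y − k·Σt)/n = 0.75304.

k = -0.34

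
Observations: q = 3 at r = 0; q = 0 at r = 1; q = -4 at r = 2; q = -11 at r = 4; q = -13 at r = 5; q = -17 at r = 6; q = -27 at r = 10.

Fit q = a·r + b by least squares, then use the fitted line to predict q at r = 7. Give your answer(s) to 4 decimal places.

q̂ = -18.9857

Normal-equation sums: Σr·r = 182, Σr = 28, Σ1 = 7.
Right-hand side: Σr·q = -489, Σq = -69.
Δ = 182·7 − 28² = 490.
a = ((-489)·7 − 28·(-69))/490 = -213/70; b = (182·(-69) − 28·(-489))/490 = 81/35.
At r = 7: q̂ = (-213/70)·(7) + (81/35)·(1) = -1329/70.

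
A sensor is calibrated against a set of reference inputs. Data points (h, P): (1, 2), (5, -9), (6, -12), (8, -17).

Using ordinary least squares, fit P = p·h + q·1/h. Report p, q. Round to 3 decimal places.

p = -2.126, q = 4.227

Setting ∂/∂p … = 0 gives: 126·p + 4·q = -251;  4·p + (15601/14400)·q = -157/40.
Eliminating q: (15601/14400)·(row 1) − 4·(row 2) gives (96407/800)·p = (15601/14400)·(-251) − 4·(-157/40) = -3689771/14400, so p = -3689771/1735326.
Then q = ((-157/40) − 4·(-3689771/1735326))/(15601/14400) = 407560/96407.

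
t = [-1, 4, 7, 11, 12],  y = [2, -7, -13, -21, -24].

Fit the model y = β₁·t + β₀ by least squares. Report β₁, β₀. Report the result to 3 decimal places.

With design matrix X, XᵀX = [[331, 33]; [33, 5]] and Xᵀy = [-640, -63]ᵀ.
Δ = 331·5 − 33² = 566.
β₁ = ((-640)·5 − 33·(-63))/566 = -1121/566; β₀ = (331·(-63) − 33·(-640))/566 = 267/566.

β₁ = -1.981, β₀ = 0.472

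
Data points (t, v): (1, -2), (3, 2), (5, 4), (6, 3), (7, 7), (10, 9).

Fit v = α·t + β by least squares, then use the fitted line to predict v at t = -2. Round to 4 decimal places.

AᵀA·[α, β]ᵀ = Aᵀv reads: 220·α + 32·β = 181;  32·α + 6·β = 23.
(Σt·t = 220, Σt = 32, Σ1 = 6, Σt·v = 181, Σv = 23.)
Δ = 220·6 − 32² = 296.
α = (181·6 − 32·23)/296 = 175/148; β = (220·23 − 32·181)/296 = -183/74.
At t = -2: v̂ = (175/148)·(-2) + (-183/74)·(1) = -179/37.

v̂ = -4.8378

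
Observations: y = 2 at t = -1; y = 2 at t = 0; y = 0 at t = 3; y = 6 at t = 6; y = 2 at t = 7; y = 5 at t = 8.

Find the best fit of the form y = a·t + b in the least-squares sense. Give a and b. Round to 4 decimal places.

The normal system MᵀM·[a, b]ᵀ = Mᵀy is [[159, 23]; [23, 6]]·[a, b]ᵀ = [88, 17]ᵀ.
det = 159·6 − 23² = 425.
a = (88·6 − 23·17)/425 = 137/425; b = (159·17 − 23·88)/425 = 679/425.

a = 0.3224, b = 1.5976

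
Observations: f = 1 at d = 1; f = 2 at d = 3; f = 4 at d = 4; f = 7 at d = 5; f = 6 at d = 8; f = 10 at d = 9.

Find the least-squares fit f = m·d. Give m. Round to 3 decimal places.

Sums needed: Σd·d = 196.
And Σd·f = 196.
XᵀX·[m]ᵀ = Xᵀf becomes [[196]]·[m]ᵀ = [196]ᵀ.
Hence m = 196 / 196 ≈ 1.

m = 1.000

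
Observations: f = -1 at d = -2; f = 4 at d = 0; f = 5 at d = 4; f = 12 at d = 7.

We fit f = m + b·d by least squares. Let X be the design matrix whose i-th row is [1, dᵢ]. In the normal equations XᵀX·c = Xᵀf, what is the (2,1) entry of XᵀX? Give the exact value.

9

Row 2 ↔ basis d, column 1 ↔ basis 1, so (XᵀX)_{2,1} = Σᵢ d = (-2)·(1) + (0)·(1) + (4)·(1) + (7)·(1) = 9.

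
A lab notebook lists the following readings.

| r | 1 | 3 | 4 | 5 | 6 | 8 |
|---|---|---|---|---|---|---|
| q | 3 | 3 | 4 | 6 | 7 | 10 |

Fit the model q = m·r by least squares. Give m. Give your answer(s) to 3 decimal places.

m = 1.192

With design matrix A, AᵀA = [[151]] and Aᵀq = [180]ᵀ.
m = 180/151 = 1.19205.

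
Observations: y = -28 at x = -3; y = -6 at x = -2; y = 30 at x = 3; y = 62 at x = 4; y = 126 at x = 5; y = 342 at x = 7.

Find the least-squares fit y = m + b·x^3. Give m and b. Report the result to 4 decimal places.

m = 0.7353, b = 0.9954

The normal system AᵀA·[m, b]ᵀ = Aᵀy is [[6, 524]; [524, 138892]]·[m, b]ᵀ = [526, 138638]ᵀ.
Eliminating b: 138892·(row 1) − 524·(row 2) gives 558776·m = 138892·526 − 524·138638 = 410880, so m = 51360/69847.
Then b = (138638 − 524·(51360/69847))/138892 = 139051/139694.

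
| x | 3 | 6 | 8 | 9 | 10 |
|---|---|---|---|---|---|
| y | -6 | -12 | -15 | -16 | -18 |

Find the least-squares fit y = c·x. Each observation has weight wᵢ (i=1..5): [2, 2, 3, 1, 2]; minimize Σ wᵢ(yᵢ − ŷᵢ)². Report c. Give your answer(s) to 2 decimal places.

c = -1.85

The normal equations are: 563·c = -1044.
(Σwᵢ·x·x = 563, Σwᵢ·x·y = -1044.)
c = (-1044)/563 = -1.85435.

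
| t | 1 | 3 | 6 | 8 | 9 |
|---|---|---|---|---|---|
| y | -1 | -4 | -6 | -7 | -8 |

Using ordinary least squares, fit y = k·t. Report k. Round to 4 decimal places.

From the data, Σt·t = 191.
For Mᵀy: Σt·y = -177.
MᵀM·[k]ᵀ = Mᵀy becomes [[191]]·[k]ᵀ = [-177]ᵀ.
k = (-177)/191 = -0.926702.

k = -0.9267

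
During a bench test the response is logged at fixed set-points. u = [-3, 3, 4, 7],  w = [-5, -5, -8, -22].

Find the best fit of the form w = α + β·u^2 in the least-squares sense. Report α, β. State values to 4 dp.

α = -1.1835, β = -0.4249

Sums needed: Σ1 = 4, Σu^2 = 83, Σu^2·u^2 = 2819.
Moment sums: Σw = -40, Σu^2·w = -1296.
Normal equations: [[4, 83]; [83, 2819]]·[α, β]ᵀ = [-40, -1296]ᵀ.
det = 4·2819 − 83² = 4387.
α = ((-40)·2819 − 83·(-1296))/4387 = -5192/4387; β = (4·(-1296) − 83·(-40))/4387 = -1864/4387.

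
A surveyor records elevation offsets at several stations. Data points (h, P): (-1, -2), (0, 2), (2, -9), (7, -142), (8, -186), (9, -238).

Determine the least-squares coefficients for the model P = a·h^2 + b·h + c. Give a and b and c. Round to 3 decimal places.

a = -3.041, b = 0.769, c = 1.838

From the data, Σh^2·h^2 = 13075, Σh^2·h = 1591, Σh^2 = 199, Σh·h = 199, Σh = 25, Σ1 = 6.
For XᵀP: Σh^2·P = -38178, Σh·P = -4640, ΣP = -575.
XᵀX·[a, b, c]ᵀ = XᵀP becomes [[13075, 1591, 199]; [1591, 199, 25]; [199, 25, 6]]·[a, b, c]ᵀ = [-38178, -4640, -575]ᵀ.
Solving the 3×3 system (Gaussian elimination) gives a = -153473/50460, b = 38807/50460, c = 533/290.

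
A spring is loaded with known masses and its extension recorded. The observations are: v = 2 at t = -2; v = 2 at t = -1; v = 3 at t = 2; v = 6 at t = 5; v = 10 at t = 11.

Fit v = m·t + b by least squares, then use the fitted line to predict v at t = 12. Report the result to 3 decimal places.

v̂ = 10.409

The normal system MᵀM·[m, b]ᵀ = Mᵀv is [[155, 15]; [15, 5]]·[m, b]ᵀ = [140, 23]ᵀ.
Eliminating b: 5·(row 1) − 15·(row 2) gives 550·m = 5·140 − 15·23 = 355, so m = 71/110.
Then b = (23 − 15·(71/110))/5 = 293/110.
At t = 12: v̂ = (71/110)·(12) + (293/110)·(1) = 229/22.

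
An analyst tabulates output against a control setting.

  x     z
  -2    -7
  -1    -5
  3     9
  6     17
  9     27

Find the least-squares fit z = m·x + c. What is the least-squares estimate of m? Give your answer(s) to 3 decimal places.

m = 3.116

Entries of AᵀA: Σx·x = 131, Σx = 15, Σ1 = 5.
For Aᵀz: Σx·z = 391, Σz = 41.
Normal equations: [[131, 15]; [15, 5]]·[m, c]ᵀ = [391, 41]ᵀ.
Δ = 131·5 − 15² = 430.
m = (391·5 − 15·41)/430 = 134/43; c = (131·41 − 15·391)/430 = -247/215.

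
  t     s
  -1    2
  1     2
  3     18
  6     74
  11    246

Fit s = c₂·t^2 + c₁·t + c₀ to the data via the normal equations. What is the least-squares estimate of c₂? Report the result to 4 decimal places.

c₂ = 2.0234

The normal equations are: 16020·c₂ + 1574·c₁ + 168·c₀ = 32596;  1574·c₂ + 168·c₁ + 20·c₀ = 3204;  168·c₂ + 20·c₁ + 5·c₀ = 342.
Solving the 3×3 system (Gaussian elimination) gives c₂ = 2078/1027, c₁ = 1402/11297, c₀ = -922/11297.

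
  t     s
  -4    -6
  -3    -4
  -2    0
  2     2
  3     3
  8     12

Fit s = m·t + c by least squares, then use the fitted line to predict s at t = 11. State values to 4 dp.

With design matrix M, MᵀM = [[106, 4]; [4, 6]] and Mᵀs = [145, 7]ᵀ.
Δ = 106·6 − 4² = 620.
m = (145·6 − 4·7)/620 = 421/310; c = (106·7 − 4·145)/620 = 81/310.
At t = 11: ŝ = (421/310)·(11) + (81/310)·(1) = 76/5.

ŝ = 15.2000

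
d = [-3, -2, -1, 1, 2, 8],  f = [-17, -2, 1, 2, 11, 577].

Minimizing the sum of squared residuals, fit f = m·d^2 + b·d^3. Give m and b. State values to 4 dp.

Setting ∂/∂m … = 0 gives: 4211·m + 32525·b = 36814;  32525·m + 263003·b = 295988.
det = 4211·263003 − 32525² = 49630008.
m = (36814·263003 − 32525·295988)/49630008 = 27591371/24815004; b = (4211·295988 − 32525·36814)/49630008 = 24515059/24815004.

m = 1.1119, b = 0.9879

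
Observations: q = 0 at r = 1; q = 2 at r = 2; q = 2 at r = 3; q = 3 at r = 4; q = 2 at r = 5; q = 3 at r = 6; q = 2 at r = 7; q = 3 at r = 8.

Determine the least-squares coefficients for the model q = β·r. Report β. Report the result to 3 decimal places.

Entries of MᵀM: Σr·r = 204.
For Mᵀq: Σr·q = 88.
Hence β = 88 / 204 ≈ 0.431373.

β = 0.431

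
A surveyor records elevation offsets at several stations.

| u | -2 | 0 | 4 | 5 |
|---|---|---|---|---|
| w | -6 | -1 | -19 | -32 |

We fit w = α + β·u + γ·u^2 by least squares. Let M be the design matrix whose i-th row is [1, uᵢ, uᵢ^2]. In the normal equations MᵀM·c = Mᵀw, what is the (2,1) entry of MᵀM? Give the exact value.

Row 2 ↔ basis u, column 1 ↔ basis 1, so (MᵀM)_{2,1} = Σᵢ u = (-2)·(1) + (0)·(1) + (4)·(1) + (5)·(1) = 7.

7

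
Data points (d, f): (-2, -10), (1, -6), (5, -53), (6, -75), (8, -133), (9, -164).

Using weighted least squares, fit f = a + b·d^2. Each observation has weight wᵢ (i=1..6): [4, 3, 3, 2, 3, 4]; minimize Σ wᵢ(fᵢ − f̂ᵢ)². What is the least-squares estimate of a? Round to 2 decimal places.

a = -3.03

The normal system MᵀWM·[a, b]ᵀ = MᵀWf is [[19, 682]; [682, 43066]]·[a, b]ᵀ = [-1422, -88225]ᵀ.
det = 19·43066 − 682² = 353130.
a = ((-1422)·43066 − 682·(-88225))/353130 = -535201/176565; b = (19·(-88225) − 682·(-1422))/353130 = -706471/353130.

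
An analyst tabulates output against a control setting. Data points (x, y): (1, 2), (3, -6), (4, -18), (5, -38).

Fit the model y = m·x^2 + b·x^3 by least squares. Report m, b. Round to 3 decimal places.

Normal-equation sums: Σx^2·x^2 = 963, Σx^2·x^3 = 4393, Σx^3·x^3 = 20451.
And Σx^2·y = -1290, Σx^3·y = -6062.
Normal equations: [[963, 4393]; [4393, 20451]]·[m, b]ᵀ = [-1290, -6062]ᵀ.
Eliminating b: 20451·(row 1) − 4393·(row 2) gives 395864·m = 20451·(-1290) − 4393·(-6062) = 248576, so m = 31072/49483.
Then b = ((-6062) − 4393·(31072/49483))/20451 = -21342/49483.

m = 0.628, b = -0.431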